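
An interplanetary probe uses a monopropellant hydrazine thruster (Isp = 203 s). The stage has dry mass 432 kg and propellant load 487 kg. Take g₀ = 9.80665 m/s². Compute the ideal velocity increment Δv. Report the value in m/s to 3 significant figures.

Δv ≈ 1500 m/s

v_e = Isp · g₀ = 203 × 9.80665 = 1990.7 m/s.
m₀ = m_dry + m_prop = 432 + 487 = 919 kg.
By the Tsiolkovsky rocket equation, Δv = v_e · ln(m₀/m_f) = 1990.7 × ln(2.127) = 1990.7 × 0.7549 ≈ 1502.7 m/s.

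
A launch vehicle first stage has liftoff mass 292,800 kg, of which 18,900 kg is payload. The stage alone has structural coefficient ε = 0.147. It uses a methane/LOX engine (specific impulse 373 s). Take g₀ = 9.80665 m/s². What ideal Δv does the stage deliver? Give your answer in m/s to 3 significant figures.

Δv ≈ 5850 m/s

Stage wet mass = m₀ − payload = 292,800 − 18,900 = 273,900 kg.
Stage dry mass = ε × stage wet mass = 0.147 × 273,900 = 40,263.3 kg.
Burnout mass m_f = stage dry + payload = 40,263.3 + 18,900 = 59,163.3 kg.
v_e = Isp · g₀ = 373 × 9.80665 = 3657.9 m/s.
Δv = v_e · ln(292,800/59,163.3) = 3657.9 × ln(4.949) = 3657.9 × 1.5992 ≈ 5850 m/s.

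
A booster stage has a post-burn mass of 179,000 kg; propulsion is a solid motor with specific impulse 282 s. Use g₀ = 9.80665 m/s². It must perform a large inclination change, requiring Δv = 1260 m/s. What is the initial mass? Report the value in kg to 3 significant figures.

v_e = Isp · g₀ = 282 × 9.80665 = 2765.5 m/s.
From the ideal rocket equation, m₀/m_f = exp(Δv / v_e) = exp(1260 / 2765.5) = exp(0.4556) = 1.5771.
m₀ = m_f × 1.5771 = 179,000 × 1.5771 = 282,301 kg.

initial mass ≈ 282000 kg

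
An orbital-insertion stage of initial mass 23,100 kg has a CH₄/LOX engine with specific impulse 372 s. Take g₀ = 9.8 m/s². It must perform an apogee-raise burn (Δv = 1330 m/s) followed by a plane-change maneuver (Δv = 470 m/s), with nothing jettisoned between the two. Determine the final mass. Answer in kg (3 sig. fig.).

final mass ≈ 14100 kg

v_e = Isp · g₀ = 372 × 9.8 = 3645.6 m/s.
After the first burn: m = 23100 × exp(−1330/3645.6) = 23100 × 0.69432 = 16,038.8 kg.
After the second burn: m = 16,038.8 × exp(−470/3645.6) = 16,038.8 × 0.87904 = 14,098.7 kg.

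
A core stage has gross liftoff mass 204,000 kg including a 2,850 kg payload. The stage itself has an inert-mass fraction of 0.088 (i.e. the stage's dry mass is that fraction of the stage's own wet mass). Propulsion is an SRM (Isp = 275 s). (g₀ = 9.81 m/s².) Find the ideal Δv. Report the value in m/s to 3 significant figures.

Stage wet mass = m₀ − payload = 204,000 − 2,850 = 201,150 kg.
Stage dry mass = ε × stage wet mass = 0.088 × 201,150 = 17,701.2 kg.
Burnout mass m_f = stage dry + payload = 17,701.2 + 2,850 = 20,551.2 kg.
v_e = Isp · g₀ = 275 × 9.81 = 2697.8 m/s.
Δv = v_e · ln(204,000/20,551.2) = 2697.8 × ln(9.926) = 2697.8 × 2.2952 ≈ 6192 m/s.

Δv ≈ 6190 m/s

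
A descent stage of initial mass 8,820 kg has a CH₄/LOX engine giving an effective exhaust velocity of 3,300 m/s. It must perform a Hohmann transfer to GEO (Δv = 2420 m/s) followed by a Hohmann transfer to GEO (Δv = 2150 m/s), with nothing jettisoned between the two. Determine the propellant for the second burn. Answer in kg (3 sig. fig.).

propellant for the second burn ≈ 2030 kg

After the first burn: m = 8820 × exp(−2420/3300.0) = 8820 × 0.48031 = 4,236.33 kg.
After the second burn: m = 4,236.33 × exp(−2150/3300.0) = 4,236.33 × 0.52126 = 2,208.23 kg.
Second-burn propellant = 4,236.33 − 2,208.23 = 2,028.1 kg.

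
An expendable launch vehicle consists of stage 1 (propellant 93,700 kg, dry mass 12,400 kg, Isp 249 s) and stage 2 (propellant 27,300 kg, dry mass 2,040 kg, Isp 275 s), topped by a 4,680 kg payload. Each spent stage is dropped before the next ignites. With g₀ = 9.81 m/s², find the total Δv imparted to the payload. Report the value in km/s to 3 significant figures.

Δv ≈ 7.07 km/s

Ignition mass of stage 1 = 93,700+12,400 + 27,300+2,040 + 4,680 = 140,120 kg.
Stage 1: m₀ = 140,120 kg, m_f = 140,120 − 93,700 = 46,420 kg; Δv = 249×9.81×ln(3.019) = 2442.7×1.1048 ≈ 2699 m/s.
Stage 2: m₀ = 34,020 kg, m_f = 34,020 − 27,300 = 6,720 kg; Δv = 275×9.81×ln(5.062) = 2697.8×1.6219 ≈ 4375 m/s.
Total Δv = 2699 + 4375 = 7074 m/s.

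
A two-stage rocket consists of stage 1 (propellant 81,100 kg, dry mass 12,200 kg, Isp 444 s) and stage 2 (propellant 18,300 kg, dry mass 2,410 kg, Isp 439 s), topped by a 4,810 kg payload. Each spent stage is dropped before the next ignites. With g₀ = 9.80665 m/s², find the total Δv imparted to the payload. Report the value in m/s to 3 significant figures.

Δv ≈ 10400 m/s

Ignition mass of stage 1 = 81,100+12,200 + 18,300+2,410 + 4,810 = 118,820 kg.
Stage 1: m₀ = 118,820 kg, m_f = 118,820 − 81,100 = 37,720 kg; Δv = 444×9.80665×ln(3.15) = 4354.2×1.1474 ≈ 4996 m/s.
Stage 2: m₀ = 25,520 kg, m_f = 25,520 − 18,300 = 7,220 kg; Δv = 439×9.80665×ln(3.535) = 4305.1×1.2626 ≈ 5436 m/s.
Total Δv = 4996 + 5436 = 10432 m/s.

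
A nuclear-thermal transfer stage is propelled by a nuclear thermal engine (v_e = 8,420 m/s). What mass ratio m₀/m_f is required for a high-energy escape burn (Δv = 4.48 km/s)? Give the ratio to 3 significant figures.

By the Tsiolkovsky rocket equation, m₀/m_f = exp(Δv / v_e) = exp(4480 / 8420.0) = exp(0.5321) = 1.7024.

mass ratio ≈ 1.70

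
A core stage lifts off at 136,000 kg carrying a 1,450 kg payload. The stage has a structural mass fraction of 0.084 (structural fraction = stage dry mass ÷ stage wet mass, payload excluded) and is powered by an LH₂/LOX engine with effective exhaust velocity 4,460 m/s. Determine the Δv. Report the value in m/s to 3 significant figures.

Δv ≈ 10600 m/s

Stage wet mass = m₀ − payload = 136,000 − 1,450 = 134,550 kg.
Stage dry mass = ε × stage wet mass = 0.084 × 134,550 = 11,302.2 kg.
Burnout mass m_f = stage dry + payload = 11,302.2 + 1,450 = 12,752.2 kg.
Δv = v_e · ln(136,000/12,752.2) = 4460.0 × ln(10.66) = 4460.0 × 2.3670 ≈ 10557 m/s.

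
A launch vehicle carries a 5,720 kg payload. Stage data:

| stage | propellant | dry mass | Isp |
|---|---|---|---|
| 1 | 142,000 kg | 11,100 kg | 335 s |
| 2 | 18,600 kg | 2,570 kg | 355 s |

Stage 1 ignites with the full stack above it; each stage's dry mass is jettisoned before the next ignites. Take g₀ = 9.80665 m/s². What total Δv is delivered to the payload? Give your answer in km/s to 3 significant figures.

Δv ≈ 9.21 km/s

Ignition mass of stage 1 = 142,000+11,100 + 18,600+2,570 + 5,720 = 179,990 kg.
Stage 1: m₀ = 179,990 kg, m_f = 179,990 − 142,000 = 37,990 kg; Δv = 335×9.80665×ln(4.738) = 3285.2×1.5556 ≈ 5110 m/s.
Stage 2: m₀ = 26,890 kg, m_f = 26,890 − 18,600 = 8,290 kg; Δv = 355×9.80665×ln(3.244) = 3481.4×1.1767 ≈ 4097 m/s.
Total Δv = 5110 + 4097 = 9207 m/s.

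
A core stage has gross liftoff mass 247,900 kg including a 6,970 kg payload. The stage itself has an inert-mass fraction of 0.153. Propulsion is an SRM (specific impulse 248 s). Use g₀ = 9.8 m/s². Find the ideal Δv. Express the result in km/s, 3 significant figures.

Stage wet mass = m₀ − payload = 247,900 − 6,970 = 240,930 kg.
Stage dry mass = ε × stage wet mass = 0.153 × 240,930 = 36,862.3 kg.
Burnout mass m_f = stage dry + payload = 36,862.3 + 6,970 = 43,832.3 kg.
v_e = Isp · g₀ = 248 × 9.8 = 2430.4 m/s.
By the Tsiolkovsky rocket equation, Δv = v_e · ln(247,900/43,832.3) = 2430.4 × ln(5.656) = 2430.4 × 1.7327 ≈ 4211 m/s.

Δv ≈ 4.21 km/s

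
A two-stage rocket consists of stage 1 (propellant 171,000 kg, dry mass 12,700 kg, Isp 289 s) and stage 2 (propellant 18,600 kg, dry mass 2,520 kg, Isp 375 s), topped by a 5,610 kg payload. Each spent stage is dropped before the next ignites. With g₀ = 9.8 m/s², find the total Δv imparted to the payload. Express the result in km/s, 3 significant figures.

Δv ≈ 9.12 km/s

Ignition mass of stage 1 = 171,000+12,700 + 18,600+2,520 + 5,610 = 210,430 kg.
Stage 1: m₀ = 210,430 kg, m_f = 210,430 − 171,000 = 39,430 kg; Δv = 289×9.8×ln(5.337) = 2832.2×1.6746 ≈ 4743 m/s.
Stage 2: m₀ = 26,730 kg, m_f = 26,730 − 18,600 = 8,130 kg; Δv = 375×9.8×ln(3.288) = 3675.0×1.1902 ≈ 4374 m/s.
Total Δv = 4743 + 4374 = 9117 m/s.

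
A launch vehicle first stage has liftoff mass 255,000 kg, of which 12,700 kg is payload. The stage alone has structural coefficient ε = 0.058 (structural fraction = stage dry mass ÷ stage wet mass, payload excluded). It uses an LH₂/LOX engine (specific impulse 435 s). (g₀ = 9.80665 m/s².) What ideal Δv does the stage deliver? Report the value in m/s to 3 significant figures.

Stage wet mass = m₀ − payload = 255,000 − 12,700 = 242,300 kg.
Stage dry mass = ε × stage wet mass = 0.058 × 242,300 = 14,053.4 kg.
Burnout mass m_f = stage dry + payload = 14,053.4 + 12,700 = 26,753.4 kg.
v_e = Isp · g₀ = 435 × 9.80665 = 4265.9 m/s.
By the Tsiolkovsky rocket equation, Δv = v_e · ln(255,000/26,753.4) = 4265.9 × ln(9.531) = 4265.9 × 2.2546 ≈ 9618 m/s.

Δv ≈ 9620 m/s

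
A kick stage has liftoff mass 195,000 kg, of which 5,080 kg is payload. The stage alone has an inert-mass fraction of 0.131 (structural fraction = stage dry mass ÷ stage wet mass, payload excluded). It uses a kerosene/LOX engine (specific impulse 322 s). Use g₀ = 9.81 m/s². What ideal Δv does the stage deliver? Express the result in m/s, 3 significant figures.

Stage wet mass = m₀ − payload = 195,000 − 5,080 = 189,920 kg.
Stage dry mass = ε × stage wet mass = 0.131 × 189,920 = 24,879.5 kg.
Burnout mass m_f = stage dry + payload = 24,879.5 + 5,080 = 29,959.5 kg.
v_e = Isp · g₀ = 322 × 9.81 = 3158.8 m/s.
Using Δv = v_e ln(m₀/m_f): Δv = v_e · ln(195,000/29,959.5) = 3158.8 × ln(6.509) = 3158.8 × 1.8732 ≈ 5917 m/s.

Δv ≈ 5920 m/s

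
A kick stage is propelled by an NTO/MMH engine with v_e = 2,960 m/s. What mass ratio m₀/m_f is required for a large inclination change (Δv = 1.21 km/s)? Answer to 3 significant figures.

mass ratio ≈ 1.50

m₀/m_f = exp(Δv / v_e) = exp(1210 / 2960.0) = exp(0.4088) = 1.5050.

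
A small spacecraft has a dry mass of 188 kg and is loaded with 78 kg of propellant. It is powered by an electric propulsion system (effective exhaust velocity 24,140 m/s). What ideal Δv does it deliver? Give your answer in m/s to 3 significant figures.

m₀ = m_dry + m_prop = 188 + 78 = 266 kg.
From the ideal rocket equation, Δv = v_e · ln(m₀/m_f) = 24140.0 × ln(1.415) = 24140.0 × 0.3471 ≈ 8377.9 m/s.

Δv ≈ 8380 m/s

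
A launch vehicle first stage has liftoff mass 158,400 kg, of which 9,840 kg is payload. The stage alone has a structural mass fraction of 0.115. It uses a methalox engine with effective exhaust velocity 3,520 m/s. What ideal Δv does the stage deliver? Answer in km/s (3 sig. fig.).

Δv ≈ 6.24 km/s

Stage wet mass = m₀ − payload = 158,400 − 9,840 = 148,560 kg.
Stage dry mass = ε × stage wet mass = 0.115 × 148,560 = 17,084.4 kg.
Burnout mass m_f = stage dry + payload = 17,084.4 + 9,840 = 26,924.4 kg.
From the ideal rocket equation, Δv = v_e · ln(158,400/26,924.4) = 3520.0 × ln(5.883) = 3520.0 × 1.7721 ≈ 6238 m/s.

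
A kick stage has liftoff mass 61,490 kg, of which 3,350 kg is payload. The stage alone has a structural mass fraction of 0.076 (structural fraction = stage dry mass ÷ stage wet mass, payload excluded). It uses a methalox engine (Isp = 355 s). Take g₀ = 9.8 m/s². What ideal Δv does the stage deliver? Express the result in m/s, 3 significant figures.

Δv ≈ 7200 m/s

Stage wet mass = m₀ − payload = 61,490 − 3,350 = 58,140 kg.
Stage dry mass = ε × stage wet mass = 0.076 × 58,140 = 4,418.64 kg.
Burnout mass m_f = stage dry + payload = 4,418.64 + 3,350 = 7,768.64 kg.
v_e = Isp · g₀ = 355 × 9.8 = 3479.0 m/s.
Rocket equation: Δv = v_e · ln(61,490/7,768.64) = 3479.0 × ln(7.915) = 3479.0 × 2.0688 ≈ 7197 m/s.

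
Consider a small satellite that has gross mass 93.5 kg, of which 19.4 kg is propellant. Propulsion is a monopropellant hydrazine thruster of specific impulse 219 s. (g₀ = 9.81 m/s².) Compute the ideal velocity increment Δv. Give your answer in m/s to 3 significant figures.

v_e = Isp · g₀ = 219 × 9.81 = 2148.4 m/s.
m_f = m₀ − m_prop = 93.5 − 19.4 = 74.1 kg.
Δv = v_e · ln(m₀/m_f) = 2148.4 × ln(1.262) = 2148.4 × 0.2325 ≈ 499.6 m/s.

Δv ≈ 500 m/s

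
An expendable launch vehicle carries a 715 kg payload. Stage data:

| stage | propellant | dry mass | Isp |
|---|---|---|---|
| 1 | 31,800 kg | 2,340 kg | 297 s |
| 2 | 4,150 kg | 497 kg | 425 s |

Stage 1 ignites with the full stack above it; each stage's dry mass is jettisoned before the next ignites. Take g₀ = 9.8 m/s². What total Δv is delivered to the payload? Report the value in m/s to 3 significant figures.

Δv ≈ 11000 m/s

Ignition mass of stage 1 = 31,800+2,340 + 4,150+497 + 715 = 39,502 kg.
Stage 1: m₀ = 39,502 kg, m_f = 39,502 − 31,800 = 7,702 kg; Δv = 297×9.8×ln(5.129) = 2910.6×1.6349 ≈ 4758 m/s.
Stage 2: m₀ = 5,362 kg, m_f = 5,362 − 4,150 = 1,212 kg; Δv = 425×9.8×ln(4.424) = 4165.0×1.4871 ≈ 6194 m/s.
Total Δv = 4758 + 6194 = 10952 m/s.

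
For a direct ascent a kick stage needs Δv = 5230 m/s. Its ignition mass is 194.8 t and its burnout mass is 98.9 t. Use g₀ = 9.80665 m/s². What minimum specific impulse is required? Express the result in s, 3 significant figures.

ln(m₀/m_f) = ln(194800/98900) = ln(1.97) = 0.6779.
v_e = Δv / ln(m₀/m_f) = 5230 / 0.6779 = 7715.4 m/s.
Isp = v_e / g₀ = 7715.4 / 9.80665 = 786.8 s.

Isp ≈ 787 s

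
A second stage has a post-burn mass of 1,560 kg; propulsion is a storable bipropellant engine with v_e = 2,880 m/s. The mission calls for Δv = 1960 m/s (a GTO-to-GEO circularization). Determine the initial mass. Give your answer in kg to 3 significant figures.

Rocket equation: m₀/m_f = exp(Δv / v_e) = exp(1960 / 2880.0) = exp(0.6806) = 1.9750.
m₀ = m_f × 1.9750 = 1,560 × 1.9750 = 3,081 kg.

initial mass ≈ 3080 kg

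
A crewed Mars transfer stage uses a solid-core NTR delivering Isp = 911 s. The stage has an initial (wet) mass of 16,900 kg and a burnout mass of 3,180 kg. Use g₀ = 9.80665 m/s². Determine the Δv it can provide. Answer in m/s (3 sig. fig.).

Δv ≈ 14900 m/s

v_e = Isp · g₀ = 911 × 9.80665 = 8933.9 m/s.
Using Δv = v_e ln(m₀/m_f): Δv = v_e · ln(m₀/m_f) = 8933.9 × ln(5.314) = 8933.9 × 1.6704 ≈ 14923.4 m/s.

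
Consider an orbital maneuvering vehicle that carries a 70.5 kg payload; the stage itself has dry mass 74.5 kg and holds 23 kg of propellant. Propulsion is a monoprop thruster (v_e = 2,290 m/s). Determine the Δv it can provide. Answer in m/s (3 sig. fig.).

Δv ≈ 337 m/s

m₀ = payload + dry + propellant = 70.5 + 74.5 + 23 = 168 kg.
m_f = payload + dry = 70.5 + 74.5 = 145 kg.
Δv = v_e · ln(m₀/m_f) = 2290.0 × ln(1.159) = 2290.0 × 0.1472 ≈ 337.2 m/s.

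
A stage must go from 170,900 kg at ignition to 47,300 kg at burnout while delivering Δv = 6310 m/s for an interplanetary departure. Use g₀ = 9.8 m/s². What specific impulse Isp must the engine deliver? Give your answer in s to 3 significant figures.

ln(m₀/m_f) = ln(170900/47300) = ln(3.613) = 1.2846.
Using Δv = v_e ln(m₀/m_f): v_e = Δv / ln(m₀/m_f) = 6310 / 1.2846 = 4912.2 m/s.
Isp = v_e / g₀ = 4912.2 / 9.8 = 501.2 s.

Isp ≈ 501 s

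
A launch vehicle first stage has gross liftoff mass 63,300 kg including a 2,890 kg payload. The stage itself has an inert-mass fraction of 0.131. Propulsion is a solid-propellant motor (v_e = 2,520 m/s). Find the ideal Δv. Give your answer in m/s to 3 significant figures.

Δv ≈ 4460 m/s

Stage wet mass = m₀ − payload = 63,300 − 2,890 = 60,410 kg.
Stage dry mass = ε × stage wet mass = 0.131 × 60,410 = 7,913.71 kg.
Burnout mass m_f = stage dry + payload = 7,913.71 + 2,890 = 10,803.71 kg.
By the Tsiolkovsky rocket equation, Δv = v_e · ln(63,300/10,803.71) = 2520.0 × ln(5.859) = 2520.0 × 1.7680 ≈ 4455 m/s.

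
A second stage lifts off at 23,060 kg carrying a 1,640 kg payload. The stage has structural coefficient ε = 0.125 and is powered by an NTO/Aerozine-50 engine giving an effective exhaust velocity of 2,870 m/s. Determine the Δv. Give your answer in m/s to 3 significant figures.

Stage wet mass = m₀ − payload = 23,060 − 1,640 = 21,420 kg.
Stage dry mass = ε × stage wet mass = 0.125 × 21,420 = 2,677.5 kg.
Burnout mass m_f = stage dry + payload = 2,677.5 + 1,640 = 4,317.5 kg.
Δv = v_e · ln(23,060/4,317.5) = 2870.0 × ln(5.341) = 2870.0 × 1.6754 ≈ 4808 m/s.

Δv ≈ 4810 m/s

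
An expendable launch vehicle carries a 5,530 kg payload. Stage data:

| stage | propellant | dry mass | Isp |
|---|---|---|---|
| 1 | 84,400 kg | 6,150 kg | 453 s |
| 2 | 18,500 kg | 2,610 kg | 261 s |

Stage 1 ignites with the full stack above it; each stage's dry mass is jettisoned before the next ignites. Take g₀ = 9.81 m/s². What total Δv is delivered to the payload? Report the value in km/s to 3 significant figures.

Δv ≈ 8.70 km/s

Ignition mass of stage 1 = 84,400+6,150 + 18,500+2,610 + 5,530 = 117,190 kg.
Stage 1: m₀ = 117,190 kg, m_f = 117,190 − 84,400 = 32,790 kg; Δv = 453×9.81×ln(3.574) = 4443.9×1.2737 ≈ 5660 m/s.
Stage 2: m₀ = 26,640 kg, m_f = 26,640 − 18,500 = 8,140 kg; Δv = 261×9.81×ln(3.273) = 2560.4×1.1856 ≈ 3036 m/s.
Total Δv = 5660 + 3036 = 8696 m/s.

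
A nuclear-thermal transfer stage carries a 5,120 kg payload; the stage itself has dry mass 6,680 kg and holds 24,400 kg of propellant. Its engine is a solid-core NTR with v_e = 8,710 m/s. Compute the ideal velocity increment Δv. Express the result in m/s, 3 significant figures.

Δv ≈ 9760 m/s

m₀ = payload + dry + propellant = 5,120 + 6,680 + 24,400 = 36,200 kg.
m_f = payload + dry = 5,120 + 6,680 = 11,800 kg.
Δv = v_e · ln(m₀/m_f) = 8710.0 × ln(3.068) = 8710.0 × 1.1210 ≈ 9763.6 m/s.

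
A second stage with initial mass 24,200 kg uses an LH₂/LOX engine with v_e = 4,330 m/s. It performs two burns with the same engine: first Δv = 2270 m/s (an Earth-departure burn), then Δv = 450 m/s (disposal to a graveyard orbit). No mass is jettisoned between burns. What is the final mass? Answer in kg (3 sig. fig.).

final mass ≈ 12900 kg

After the first burn: m = 24200 × exp(−2270/4330.0) = 24200 × 0.59200 = 14,326.4 kg.
After the second burn: m = 14,326.4 × exp(−450/4330.0) = 14,326.4 × 0.90129 = 12,912.2 kg.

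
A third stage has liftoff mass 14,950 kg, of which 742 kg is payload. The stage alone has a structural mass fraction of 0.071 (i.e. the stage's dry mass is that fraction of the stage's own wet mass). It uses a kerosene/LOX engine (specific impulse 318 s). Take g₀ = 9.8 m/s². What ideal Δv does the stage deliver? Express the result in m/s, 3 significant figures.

Stage wet mass = m₀ − payload = 14,950 − 742 = 14,208 kg.
Stage dry mass = ε × stage wet mass = 0.071 × 14,208 = 1,008.77 kg.
Burnout mass m_f = stage dry + payload = 1,008.77 + 742 = 1,750.77 kg.
v_e = Isp · g₀ = 318 × 9.8 = 3116.4 m/s.
Rocket equation: Δv = v_e · ln(14,950/1,750.77) = 3116.4 × ln(8.539) = 3116.4 × 2.1447 ≈ 6684 m/s.

Δv ≈ 6680 m/s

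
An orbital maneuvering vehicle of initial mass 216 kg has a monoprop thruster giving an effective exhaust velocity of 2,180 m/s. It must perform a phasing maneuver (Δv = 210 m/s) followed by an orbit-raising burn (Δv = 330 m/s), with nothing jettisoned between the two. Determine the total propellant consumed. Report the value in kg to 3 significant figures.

After the first burn: m = 216 × exp(−210/2180.0) = 216 × 0.90816 = 196.163 kg.
After the second burn: m = 196.163 × exp(−330/2180.0) = 196.163 × 0.85952 = 168.606 kg.
Total propellant = m₀ − m_final = 216 − 168.606 = 47.394 kg.

total propellant consumed ≈ 47.4 kg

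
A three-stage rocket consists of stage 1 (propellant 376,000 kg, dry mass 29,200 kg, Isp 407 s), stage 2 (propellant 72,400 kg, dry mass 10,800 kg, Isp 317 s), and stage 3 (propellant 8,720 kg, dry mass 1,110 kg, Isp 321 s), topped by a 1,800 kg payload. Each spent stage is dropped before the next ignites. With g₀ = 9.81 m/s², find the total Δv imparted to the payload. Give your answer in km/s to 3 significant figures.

Ignition mass of stage 1 = 376,000+29,200 + 72,400+10,800 + 8,720+1,110 + 1,800 = 500,030 kg.
Stage 1: m₀ = 500,030 kg, m_f = 500,030 − 376,000 = 124,030 kg; Δv = 407×9.81×ln(4.032) = 3992.7×1.3941 ≈ 5566 m/s.
Stage 2: m₀ = 94,830 kg, m_f = 94,830 − 72,400 = 22,430 kg; Δv = 317×9.81×ln(4.228) = 3109.8×1.4417 ≈ 4483 m/s.
Stage 3: m₀ = 11,630 kg, m_f = 11,630 − 8,720 = 2,910 kg; Δv = 321×9.81×ln(3.997) = 3149.0×1.3854 ≈ 4363 m/s.
Total Δv = 5566 + 4483 + 4363 = 14412 m/s.

Δv ≈ 14.4 km/s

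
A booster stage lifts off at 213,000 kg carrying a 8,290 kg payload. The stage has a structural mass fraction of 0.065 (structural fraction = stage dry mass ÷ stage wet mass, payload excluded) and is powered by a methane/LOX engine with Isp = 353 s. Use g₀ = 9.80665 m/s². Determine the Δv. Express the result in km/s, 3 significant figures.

Stage wet mass = m₀ − payload = 213,000 − 8,290 = 204,710 kg.
Stage dry mass = ε × stage wet mass = 0.065 × 204,710 = 13,306.2 kg.
Burnout mass m_f = stage dry + payload = 13,306.2 + 8,290 = 21,596.2 kg.
v_e = Isp · g₀ = 353 × 9.80665 = 3461.7 m/s.
From the ideal rocket equation, Δv = v_e · ln(213,000/21,596.2) = 3461.7 × ln(9.863) = 3461.7 × 2.2888 ≈ 7923 m/s.

Δv ≈ 7.92 km/s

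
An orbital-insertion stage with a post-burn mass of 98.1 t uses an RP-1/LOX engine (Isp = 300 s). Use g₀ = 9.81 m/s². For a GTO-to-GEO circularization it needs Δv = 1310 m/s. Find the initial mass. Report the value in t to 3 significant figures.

initial mass ≈ 153 t

v_e = Isp · g₀ = 300 × 9.81 = 2943.0 m/s.
m₀/m_f = exp(Δv / v_e) = exp(1310 / 2943.0) = exp(0.4451) = 1.5607.
m₀ = m_f × 1.5607 = 98.1 × 1.5607 = 153.105 t.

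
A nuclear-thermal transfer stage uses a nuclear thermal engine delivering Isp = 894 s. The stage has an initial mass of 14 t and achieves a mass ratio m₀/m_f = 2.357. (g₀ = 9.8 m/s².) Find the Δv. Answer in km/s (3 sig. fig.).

Δv ≈ 7.51 km/s

v_e = Isp · g₀ = 894 × 9.8 = 8761.2 m/s.
By the Tsiolkovsky rocket equation, Δv = v_e · ln(2.357) = 8761.2 × 0.8574 ≈ 7511.8 m/s.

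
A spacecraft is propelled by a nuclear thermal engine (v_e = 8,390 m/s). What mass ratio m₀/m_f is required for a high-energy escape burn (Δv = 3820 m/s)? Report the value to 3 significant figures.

From the ideal rocket equation, m₀/m_f = exp(Δv / v_e) = exp(3820 / 8390.0) = exp(0.4553) = 1.5767.

mass ratio ≈ 1.58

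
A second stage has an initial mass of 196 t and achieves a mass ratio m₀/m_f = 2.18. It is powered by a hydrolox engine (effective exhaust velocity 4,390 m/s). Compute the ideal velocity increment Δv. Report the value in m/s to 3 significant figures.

Rocket equation: Δv = v_e · ln(2.18) = 4390.0 × 0.7793 ≈ 3421.2 m/s.

Δv ≈ 3420 m/s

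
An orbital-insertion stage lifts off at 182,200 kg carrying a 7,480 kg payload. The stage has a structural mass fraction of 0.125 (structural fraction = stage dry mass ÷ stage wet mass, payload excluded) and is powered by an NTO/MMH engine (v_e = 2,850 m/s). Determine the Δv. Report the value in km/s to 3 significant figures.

Δv ≈ 5.21 km/s

Stage wet mass = m₀ − payload = 182,200 − 7,480 = 174,720 kg.
Stage dry mass = ε × stage wet mass = 0.125 × 174,720 = 21,840 kg.
Burnout mass m_f = stage dry + payload = 21,840 + 7,480 = 29,320 kg.
Using Δv = v_e ln(m₀/m_f): Δv = v_e · ln(182,200/29,320) = 2850.0 × ln(6.214) = 2850.0 × 1.8268 ≈ 5206 m/s.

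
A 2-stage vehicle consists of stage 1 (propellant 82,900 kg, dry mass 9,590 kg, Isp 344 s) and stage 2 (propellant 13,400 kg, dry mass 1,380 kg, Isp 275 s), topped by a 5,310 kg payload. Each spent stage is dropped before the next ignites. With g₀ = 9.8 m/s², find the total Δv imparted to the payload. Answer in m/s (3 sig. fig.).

Ignition mass of stage 1 = 82,900+9,590 + 13,400+1,380 + 5,310 = 112,580 kg.
Stage 1: m₀ = 112,580 kg, m_f = 112,580 − 82,900 = 29,680 kg; Δv = 344×9.8×ln(3.793) = 3371.2×1.3332 ≈ 4494 m/s.
Stage 2: m₀ = 20,090 kg, m_f = 20,090 − 13,400 = 6,690 kg; Δv = 275×9.8×ln(3.003) = 2695.0×1.0996 ≈ 2963 m/s.
Total Δv = 4494 + 2963 = 7457 m/s.

Δv ≈ 7460 m/s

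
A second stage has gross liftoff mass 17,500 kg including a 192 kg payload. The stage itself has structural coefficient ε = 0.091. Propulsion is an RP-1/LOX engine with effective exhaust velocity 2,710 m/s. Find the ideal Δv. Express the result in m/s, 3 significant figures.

Stage wet mass = m₀ − payload = 17,500 − 192 = 17,308 kg.
Stage dry mass = ε × stage wet mass = 0.091 × 17,308 = 1,575.03 kg.
Burnout mass m_f = stage dry + payload = 1,575.03 + 192 = 1,767.03 kg.
By the Tsiolkovsky rocket equation, Δv = v_e · ln(17,500/1,767.03) = 2710.0 × ln(9.904) = 2710.0 × 2.2929 ≈ 6214 m/s.

Δv ≈ 6210 m/s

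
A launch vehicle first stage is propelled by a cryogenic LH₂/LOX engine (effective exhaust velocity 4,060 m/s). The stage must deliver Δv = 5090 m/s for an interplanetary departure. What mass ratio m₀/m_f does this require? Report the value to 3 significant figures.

mass ratio ≈ 3.50

m₀/m_f = exp(Δv / v_e) = exp(5090 / 4060.0) = exp(1.2537) = 3.5033.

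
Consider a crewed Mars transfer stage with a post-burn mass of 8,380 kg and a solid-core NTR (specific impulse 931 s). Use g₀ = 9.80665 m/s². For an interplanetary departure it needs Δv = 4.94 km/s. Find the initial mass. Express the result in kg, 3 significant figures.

v_e = Isp · g₀ = 931 × 9.80665 = 9130.0 m/s.
Using Δv = v_e ln(m₀/m_f): m₀/m_f = exp(Δv / v_e) = exp(4940 / 9130.0) = exp(0.5411) = 1.7179.
m₀ = m_f × 1.7179 = 8,380 × 1.7179 = 14,396 kg.

initial mass ≈ 14400 kg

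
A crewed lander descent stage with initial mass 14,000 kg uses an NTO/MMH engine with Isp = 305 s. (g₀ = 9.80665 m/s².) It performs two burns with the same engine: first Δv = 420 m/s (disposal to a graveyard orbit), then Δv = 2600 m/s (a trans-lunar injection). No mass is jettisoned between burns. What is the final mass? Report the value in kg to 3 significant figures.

v_e = Isp · g₀ = 305 × 9.80665 = 2991.0 m/s.
After the first burn: m = 14000 × exp(−420/2991.0) = 14000 × 0.86899 = 12,165.9 kg.
After the second burn: m = 12,165.9 × exp(−2600/2991.0) = 12,165.9 × 0.41926 = 5,100.68 kg.

final mass ≈ 5100 kg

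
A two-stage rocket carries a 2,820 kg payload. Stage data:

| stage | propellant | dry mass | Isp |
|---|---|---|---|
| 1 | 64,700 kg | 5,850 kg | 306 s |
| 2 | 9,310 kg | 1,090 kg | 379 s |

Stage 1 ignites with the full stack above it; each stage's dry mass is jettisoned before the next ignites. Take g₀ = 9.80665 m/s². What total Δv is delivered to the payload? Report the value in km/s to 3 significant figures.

Δv ≈ 8.97 km/s

Ignition mass of stage 1 = 64,700+5,850 + 9,310+1,090 + 2,820 = 83,770 kg.
Stage 1: m₀ = 83,770 kg, m_f = 83,770 − 64,700 = 19,070 kg; Δv = 306×9.80665×ln(4.393) = 3000.8×1.4800 ≈ 4441 m/s.
Stage 2: m₀ = 13,220 kg, m_f = 13,220 − 9,310 = 3,910 kg; Δv = 379×9.80665×ln(3.381) = 3716.7×1.2182 ≈ 4528 m/s.
Total Δv = 4441 + 4528 = 8969 m/s.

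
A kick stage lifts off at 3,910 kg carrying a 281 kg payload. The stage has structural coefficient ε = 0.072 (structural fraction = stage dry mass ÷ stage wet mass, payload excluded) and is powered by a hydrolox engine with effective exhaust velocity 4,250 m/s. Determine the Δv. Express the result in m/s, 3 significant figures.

Δv ≈ 8400 m/s

Stage wet mass = m₀ − payload = 3,910 − 281 = 3,629 kg.
Stage dry mass = ε × stage wet mass = 0.072 × 3,629 = 261.288 kg.
Burnout mass m_f = stage dry + payload = 261.288 + 281 = 542.288 kg.
Using Δv = v_e ln(m₀/m_f): Δv = v_e · ln(3,910/542.288) = 4250.0 × ln(7.21) = 4250.0 × 1.9755 ≈ 8396 m/s.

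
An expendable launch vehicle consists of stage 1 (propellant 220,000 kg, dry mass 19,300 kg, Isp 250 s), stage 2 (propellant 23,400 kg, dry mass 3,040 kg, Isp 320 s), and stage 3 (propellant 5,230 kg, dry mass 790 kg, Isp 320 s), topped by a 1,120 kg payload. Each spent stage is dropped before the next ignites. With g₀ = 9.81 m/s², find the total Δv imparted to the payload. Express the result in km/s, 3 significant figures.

Δv ≈ 11.9 km/s

Ignition mass of stage 1 = 220,000+19,300 + 23,400+3,040 + 5,230+790 + 1,120 = 272,880 kg.
Stage 1: m₀ = 272,880 kg, m_f = 272,880 − 220,000 = 52,880 kg; Δv = 250×9.81×ln(5.16) = 2452.5×1.6410 ≈ 4025 m/s.
Stage 2: m₀ = 33,580 kg, m_f = 33,580 − 23,400 = 10,180 kg; Δv = 320×9.81×ln(3.299) = 3139.2×1.1935 ≈ 3747 m/s.
Stage 3: m₀ = 7,140 kg, m_f = 7,140 − 5,230 = 1,910 kg; Δv = 320×9.81×ln(3.738) = 3139.2×1.3186 ≈ 4139 m/s.
Total Δv = 4025 + 3747 + 4139 = 11911 m/s.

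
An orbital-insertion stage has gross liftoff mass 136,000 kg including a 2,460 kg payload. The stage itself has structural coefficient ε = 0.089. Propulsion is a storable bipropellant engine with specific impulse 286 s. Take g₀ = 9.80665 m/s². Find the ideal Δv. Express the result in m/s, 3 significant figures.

Δv ≈ 6310 m/s

Stage wet mass = m₀ − payload = 136,000 − 2,460 = 133,540 kg.
Stage dry mass = ε × stage wet mass = 0.089 × 133,540 = 11,885.1 kg.
Burnout mass m_f = stage dry + payload = 11,885.1 + 2,460 = 14,345.1 kg.
v_e = Isp · g₀ = 286 × 9.80665 = 2804.7 m/s.
From the ideal rocket equation, Δv = v_e · ln(136,000/14,345.1) = 2804.7 × ln(9.481) = 2804.7 × 2.2492 ≈ 6308 m/s.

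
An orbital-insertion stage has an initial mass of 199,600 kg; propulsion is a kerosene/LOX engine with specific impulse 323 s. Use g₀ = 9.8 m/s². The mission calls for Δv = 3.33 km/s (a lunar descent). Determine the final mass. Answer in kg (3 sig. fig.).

final mass ≈ 69700 kg

v_e = Isp · g₀ = 323 × 9.8 = 3165.4 m/s.
Using Δv = v_e ln(m₀/m_f): m₀/m_f = exp(Δv / v_e) = exp(3330 / 3165.4) = exp(1.0520) = 2.8634.
m_f = m₀ / 2.8634 = 199,600 / 2.8634 = 69,707.3 kg.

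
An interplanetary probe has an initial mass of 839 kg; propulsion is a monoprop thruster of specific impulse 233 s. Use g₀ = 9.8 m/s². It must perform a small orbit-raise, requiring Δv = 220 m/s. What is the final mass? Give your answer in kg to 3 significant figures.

final mass ≈ 762 kg

v_e = Isp · g₀ = 233 × 9.8 = 2283.4 m/s.
Rocket equation: m₀/m_f = exp(Δv / v_e) = exp(220 / 2283.4) = exp(0.0963) = 1.1011.
m_f = m₀ / 1.1011 = 839 / 1.1011 = 761.965 kg.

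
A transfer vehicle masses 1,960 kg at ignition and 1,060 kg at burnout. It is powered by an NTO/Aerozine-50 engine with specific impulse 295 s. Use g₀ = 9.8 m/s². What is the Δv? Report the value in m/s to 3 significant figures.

v_e = Isp · g₀ = 295 × 9.8 = 2891.0 m/s.
Δv = v_e · ln(m₀/m_f) = 2891.0 × ln(1.849) = 2891.0 × 0.6147 ≈ 1777.0 m/s.

Δv ≈ 1780 m/s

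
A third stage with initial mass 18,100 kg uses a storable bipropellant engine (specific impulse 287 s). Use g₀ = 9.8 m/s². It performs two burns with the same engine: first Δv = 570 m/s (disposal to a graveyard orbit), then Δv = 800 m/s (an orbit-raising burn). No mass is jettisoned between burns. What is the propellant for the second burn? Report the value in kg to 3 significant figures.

v_e = Isp · g₀ = 287 × 9.8 = 2812.6 m/s.
After the first burn: m = 18100 × exp(−570/2812.6) = 18100 × 0.81656 = 14,779.7 kg.
After the second burn: m = 14,779.7 × exp(−800/2812.6) = 14,779.7 × 0.75244 = 11,120.8 kg.
Second-burn propellant = 14,779.7 − 11,120.8 = 3,658.9 kg.

propellant for the second burn ≈ 3660 kg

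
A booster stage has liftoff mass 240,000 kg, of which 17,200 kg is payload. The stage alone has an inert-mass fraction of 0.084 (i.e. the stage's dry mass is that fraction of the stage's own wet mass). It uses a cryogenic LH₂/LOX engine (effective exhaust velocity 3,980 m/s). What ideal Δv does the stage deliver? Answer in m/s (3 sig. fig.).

Δv ≈ 7560 m/s

Stage wet mass = m₀ − payload = 240,000 − 17,200 = 222,800 kg.
Stage dry mass = ε × stage wet mass = 0.084 × 222,800 = 18,715.2 kg.
Burnout mass m_f = stage dry + payload = 18,715.2 + 17,200 = 35,915.2 kg.
Rocket equation: Δv = v_e · ln(240,000/35,915.2) = 3980.0 × ln(6.682) = 3980.0 × 1.8995 ≈ 7560 m/s.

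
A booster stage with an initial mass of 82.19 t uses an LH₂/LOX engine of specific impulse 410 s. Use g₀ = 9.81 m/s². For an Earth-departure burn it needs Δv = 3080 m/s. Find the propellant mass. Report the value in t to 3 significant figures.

v_e = Isp · g₀ = 410 × 9.81 = 4022.1 m/s.
From the ideal rocket equation, m₀/m_f = exp(Δv / v_e) = exp(3080 / 4022.1) = exp(0.7658) = 2.1506.
m_f = 82.19 / 2.1506 = 38.2172 t, so propellant = m₀ − m_f = 82.19 − 38.2172 = 43.9728 t.

propellant mass ≈ 44.0 t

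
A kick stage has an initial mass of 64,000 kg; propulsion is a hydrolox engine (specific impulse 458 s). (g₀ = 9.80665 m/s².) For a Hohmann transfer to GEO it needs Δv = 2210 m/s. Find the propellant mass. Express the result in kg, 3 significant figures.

v_e = Isp · g₀ = 458 × 9.80665 = 4491.4 m/s.
m₀/m_f = exp(Δv / v_e) = exp(2210 / 4491.4) = exp(0.4920) = 1.6357.
m_f = 64,000 / 1.6357 = 39,127 kg, so propellant = m₀ − m_f = 64,000 − 39,127 = 24,873 kg.

propellant mass ≈ 24900 kg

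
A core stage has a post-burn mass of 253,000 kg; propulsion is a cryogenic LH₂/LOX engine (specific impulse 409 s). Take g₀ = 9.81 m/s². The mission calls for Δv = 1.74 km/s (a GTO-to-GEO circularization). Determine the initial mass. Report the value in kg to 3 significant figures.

v_e = Isp · g₀ = 409 × 9.81 = 4012.3 m/s.
By the Tsiolkovsky rocket equation, m₀/m_f = exp(Δv / v_e) = exp(1740 / 4012.3) = exp(0.4337) = 1.5429.
m₀ = m_f × 1.5429 = 253,000 × 1.5429 = 390,354 kg.

initial mass ≈ 390000 kg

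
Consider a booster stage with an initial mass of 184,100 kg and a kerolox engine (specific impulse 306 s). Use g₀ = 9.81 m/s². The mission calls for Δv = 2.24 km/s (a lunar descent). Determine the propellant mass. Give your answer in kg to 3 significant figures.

v_e = Isp · g₀ = 306 × 9.81 = 3001.9 m/s.
By the Tsiolkovsky rocket equation, m₀/m_f = exp(Δv / v_e) = exp(2240 / 3001.9) = exp(0.7462) = 2.1090.
m_f = 184,100 / 2.1090 = 87,292.6 kg, so propellant = m₀ − m_f = 184,100 − 87,292.6 = 96,807.4 kg.

propellant mass ≈ 96800 kg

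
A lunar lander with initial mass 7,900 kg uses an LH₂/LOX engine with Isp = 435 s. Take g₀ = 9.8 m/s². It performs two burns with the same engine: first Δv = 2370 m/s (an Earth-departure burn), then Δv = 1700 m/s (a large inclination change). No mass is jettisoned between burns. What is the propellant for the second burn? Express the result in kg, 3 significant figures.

v_e = Isp · g₀ = 435 × 9.8 = 4263.0 m/s.
After the first burn: m = 7900 × exp(−2370/4263.0) = 7900 × 0.57353 = 4,530.89 kg.
After the second burn: m = 4,530.89 × exp(−1700/4263.0) = 4,530.89 × 0.67114 = 3,040.86 kg.
Second-burn propellant = 4,530.89 − 3,040.86 = 1,490.03 kg.

propellant for the second burn ≈ 1490 kg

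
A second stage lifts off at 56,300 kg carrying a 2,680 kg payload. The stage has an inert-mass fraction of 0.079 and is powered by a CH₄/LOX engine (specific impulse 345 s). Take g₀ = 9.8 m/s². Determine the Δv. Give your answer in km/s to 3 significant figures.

Stage wet mass = m₀ − payload = 56,300 − 2,680 = 53,620 kg.
Stage dry mass = ε × stage wet mass = 0.079 × 53,620 = 4,235.98 kg.
Burnout mass m_f = stage dry + payload = 4,235.98 + 2,680 = 6,915.98 kg.
v_e = Isp · g₀ = 345 × 9.8 = 3381.0 m/s.
From the ideal rocket equation, Δv = v_e · ln(56,300/6,915.98) = 3381.0 × ln(8.141) = 3381.0 × 2.0969 ≈ 7089 m/s.

Δv ≈ 7.09 km/s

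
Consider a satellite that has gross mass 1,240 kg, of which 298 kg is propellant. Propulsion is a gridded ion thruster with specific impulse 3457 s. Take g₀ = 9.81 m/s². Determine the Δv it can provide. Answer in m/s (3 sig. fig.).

Δv ≈ 9320 m/s

v_e = Isp · g₀ = 3457 × 9.81 = 33913.2 m/s.
m_f = m₀ − m_prop = 1,240 − 298 = 942 kg.
By the Tsiolkovsky rocket equation, Δv = v_e · ln(m₀/m_f) = 33913.2 × ln(1.316) = 33913.2 × 0.2749 ≈ 9321.4 m/s.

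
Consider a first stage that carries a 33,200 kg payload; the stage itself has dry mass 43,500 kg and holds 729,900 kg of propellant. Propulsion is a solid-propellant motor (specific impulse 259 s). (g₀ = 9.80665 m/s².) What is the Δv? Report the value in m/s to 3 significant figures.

Δv ≈ 5980 m/s

v_e = Isp · g₀ = 259 × 9.80665 = 2539.9 m/s.
m₀ = payload + dry + propellant = 33,200 + 43,500 + 729,900 = 806,600 kg.
m_f = payload + dry = 33,200 + 43,500 = 76,700 kg.
Using Δv = v_e ln(m₀/m_f): Δv = v_e · ln(m₀/m_f) = 2539.9 × ln(10.52) = 2539.9 × 2.3529 ≈ 5976.2 m/s.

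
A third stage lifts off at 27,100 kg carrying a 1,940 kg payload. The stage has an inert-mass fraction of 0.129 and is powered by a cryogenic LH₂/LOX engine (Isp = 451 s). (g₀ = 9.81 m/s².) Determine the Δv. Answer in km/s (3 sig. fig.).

Δv ≈ 7.32 km/s

Stage wet mass = m₀ − payload = 27,100 − 1,940 = 25,160 kg.
Stage dry mass = ε × stage wet mass = 0.129 × 25,160 = 3,245.64 kg.
Burnout mass m_f = stage dry + payload = 3,245.64 + 1,940 = 5,185.64 kg.
v_e = Isp · g₀ = 451 × 9.81 = 4424.3 m/s.
Δv = v_e · ln(27,100/5,185.64) = 4424.3 × ln(5.226) = 4424.3 × 1.6536 ≈ 7316 m/s.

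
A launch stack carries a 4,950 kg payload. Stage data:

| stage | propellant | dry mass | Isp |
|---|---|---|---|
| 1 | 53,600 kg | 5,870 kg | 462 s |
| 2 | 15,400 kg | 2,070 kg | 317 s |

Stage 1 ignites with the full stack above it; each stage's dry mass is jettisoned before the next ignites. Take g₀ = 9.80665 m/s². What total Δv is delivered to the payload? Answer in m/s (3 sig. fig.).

Ignition mass of stage 1 = 53,600+5,870 + 15,400+2,070 + 4,950 = 81,890 kg.
Stage 1: m₀ = 81,890 kg, m_f = 81,890 − 53,600 = 28,290 kg; Δv = 462×9.80665×ln(2.895) = 4530.7×1.0629 ≈ 4816 m/s.
Stage 2: m₀ = 22,420 kg, m_f = 22,420 − 15,400 = 7,020 kg; Δv = 317×9.80665×ln(3.194) = 3108.7×1.1612 ≈ 3610 m/s.
Total Δv = 4816 + 3610 = 8426 m/s.

Δv ≈ 8430 m/s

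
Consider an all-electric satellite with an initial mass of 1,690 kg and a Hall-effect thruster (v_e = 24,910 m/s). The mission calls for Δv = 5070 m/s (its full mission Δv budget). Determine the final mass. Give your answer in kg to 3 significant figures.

final mass ≈ 1380 kg

m₀/m_f = exp(Δv / v_e) = exp(5070 / 24910.0) = exp(0.2035) = 1.2257.
m_f = m₀ / 1.2257 = 1,690 / 1.2257 = 1,378.8 kg.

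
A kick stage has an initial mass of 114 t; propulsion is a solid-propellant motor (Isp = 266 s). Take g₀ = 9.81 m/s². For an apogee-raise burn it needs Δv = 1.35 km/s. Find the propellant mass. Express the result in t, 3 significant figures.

propellant mass ≈ 46.0 t

v_e = Isp · g₀ = 266 × 9.81 = 2609.5 m/s.
m₀/m_f = exp(Δv / v_e) = exp(1350 / 2609.5) = exp(0.5173) = 1.6776.
m_f = 114 / 1.6776 = 67.9542 t, so propellant = m₀ − m_f = 114 − 67.9542 = 46.0458 t.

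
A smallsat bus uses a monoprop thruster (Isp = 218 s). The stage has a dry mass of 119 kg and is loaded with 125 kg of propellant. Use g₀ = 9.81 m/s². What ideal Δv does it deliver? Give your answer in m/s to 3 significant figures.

Δv ≈ 1540 m/s

v_e = Isp · g₀ = 218 × 9.81 = 2138.6 m/s.
m₀ = m_dry + m_prop = 119 + 125 = 244 kg.
Δv = v_e · ln(m₀/m_f) = 2138.6 × ln(2.05) = 2138.6 × 0.7180 ≈ 1535.6 m/s.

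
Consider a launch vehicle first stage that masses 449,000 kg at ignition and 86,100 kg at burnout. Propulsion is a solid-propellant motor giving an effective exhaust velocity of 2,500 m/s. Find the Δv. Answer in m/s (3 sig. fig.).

From the ideal rocket equation, Δv = v_e · ln(m₀/m_f) = 2500.0 × ln(5.215) = 2500.0 × 1.6515 ≈ 4128.8 m/s.

Δv ≈ 4130 m/s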